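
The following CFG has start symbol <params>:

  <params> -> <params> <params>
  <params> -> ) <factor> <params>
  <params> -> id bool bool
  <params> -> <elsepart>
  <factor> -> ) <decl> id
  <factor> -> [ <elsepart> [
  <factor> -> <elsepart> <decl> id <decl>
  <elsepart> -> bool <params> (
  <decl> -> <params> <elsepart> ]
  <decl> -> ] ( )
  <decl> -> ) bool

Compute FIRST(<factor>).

{ ), [, bool }

<factor> -> ) <decl> id contributes {)}.
<factor> -> [ <elsepart> [ contributes {[}.
From <factor> -> <elsepart> <decl> id <decl>: add FIRST(<elsepart>) = { bool }.
Union: FIRST(<factor>) = { ), [, bool }.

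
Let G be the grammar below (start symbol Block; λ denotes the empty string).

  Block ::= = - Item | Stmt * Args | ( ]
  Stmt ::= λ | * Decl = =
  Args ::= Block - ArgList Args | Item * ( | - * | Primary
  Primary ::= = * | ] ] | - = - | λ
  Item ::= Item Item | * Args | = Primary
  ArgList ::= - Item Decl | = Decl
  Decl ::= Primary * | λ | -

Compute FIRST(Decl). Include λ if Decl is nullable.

{ *, -, =, ], λ }

From Decl ::= Primary *: Primary nullable, take FIRST(Primary) ∪ {*} = { *, -, =, ] }.
Decl ::= λ contributes λ.
Decl ::= - contributes {-}.
Union: FIRST(Decl) = { *, -, =, ], λ }.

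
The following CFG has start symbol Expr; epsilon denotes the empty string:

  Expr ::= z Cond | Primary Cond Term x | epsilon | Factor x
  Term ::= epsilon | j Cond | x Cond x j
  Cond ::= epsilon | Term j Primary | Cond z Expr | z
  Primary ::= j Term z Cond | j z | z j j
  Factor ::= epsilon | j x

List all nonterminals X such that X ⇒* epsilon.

{ Cond, Expr, Factor, Term }

Directly nullable (have an epsilon-production): Expr, Term, Cond, Factor.
No other nonterminal has a production whose RHS symbols are all nullable.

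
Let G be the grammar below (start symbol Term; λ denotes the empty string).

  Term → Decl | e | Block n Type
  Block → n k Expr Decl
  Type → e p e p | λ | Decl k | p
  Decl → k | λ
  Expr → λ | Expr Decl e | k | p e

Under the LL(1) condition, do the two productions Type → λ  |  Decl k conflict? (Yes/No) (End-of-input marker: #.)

FIRST(λ) = { λ } and FIRST(Decl k) = { k }.
The first is nullable but FOLLOW(Type) = { # } is disjoint from FIRST of the second.

No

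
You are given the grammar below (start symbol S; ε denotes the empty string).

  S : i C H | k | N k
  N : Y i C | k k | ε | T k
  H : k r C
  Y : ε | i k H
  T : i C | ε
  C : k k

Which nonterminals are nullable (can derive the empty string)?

Directly nullable (have an ε-production): N, Y, T.
No other nonterminal has a production whose RHS symbols are all nullable.

{ N, T, Y }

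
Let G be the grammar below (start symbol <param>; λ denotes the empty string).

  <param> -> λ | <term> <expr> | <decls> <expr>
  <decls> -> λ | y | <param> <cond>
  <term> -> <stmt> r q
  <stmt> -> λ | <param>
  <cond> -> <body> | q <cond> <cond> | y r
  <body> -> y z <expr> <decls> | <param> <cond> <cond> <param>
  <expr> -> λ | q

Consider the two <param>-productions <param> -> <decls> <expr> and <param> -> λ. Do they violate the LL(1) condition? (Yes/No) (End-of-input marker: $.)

FIRST(<decls> <expr>) = { q, r, y, λ } and FIRST(λ) = { λ }.
Both alternatives are nullable, violating the LL(1) condition.

Yes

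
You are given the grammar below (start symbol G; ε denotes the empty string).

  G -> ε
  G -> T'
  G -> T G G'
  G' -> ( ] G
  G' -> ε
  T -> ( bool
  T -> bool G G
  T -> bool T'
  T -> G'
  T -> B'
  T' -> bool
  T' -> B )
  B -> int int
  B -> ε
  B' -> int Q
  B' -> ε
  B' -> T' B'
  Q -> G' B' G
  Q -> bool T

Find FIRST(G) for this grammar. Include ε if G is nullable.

G -> ε contributes ε.
From G -> T': add FIRST(T') = { ), bool, int }.
From G -> T G G': T, G, G' nullable, take FIRST(T) ∪ FIRST(G) ∪ FIRST(G') = { (, ), bool, int }; also ε since the whole RHS is nullable.
Union: FIRST(G) = { (, ), bool, int, ε }.

{ (, ), bool, int, ε }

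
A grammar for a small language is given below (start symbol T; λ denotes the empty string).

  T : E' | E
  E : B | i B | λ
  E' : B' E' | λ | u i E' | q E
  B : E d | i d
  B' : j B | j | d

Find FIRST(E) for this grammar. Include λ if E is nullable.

{ d, i, λ }

From E : B: add FIRST(B) = { d, i }.
E : i B contributes {i}.
E : λ contributes λ.
Union: FIRST(E) = { d, i, λ }.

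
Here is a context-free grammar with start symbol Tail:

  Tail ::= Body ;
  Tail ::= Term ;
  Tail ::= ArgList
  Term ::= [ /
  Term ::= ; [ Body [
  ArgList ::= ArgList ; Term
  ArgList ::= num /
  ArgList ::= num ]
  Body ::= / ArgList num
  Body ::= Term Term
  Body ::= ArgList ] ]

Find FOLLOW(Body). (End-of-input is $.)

{ ;, [ }

In Tail ::= Body ;: add FIRST(;) = { ; }.
In Term ::= ; [ Body [: add FIRST([) = { [ }.
Union: FOLLOW(Body) = { ;, [ }.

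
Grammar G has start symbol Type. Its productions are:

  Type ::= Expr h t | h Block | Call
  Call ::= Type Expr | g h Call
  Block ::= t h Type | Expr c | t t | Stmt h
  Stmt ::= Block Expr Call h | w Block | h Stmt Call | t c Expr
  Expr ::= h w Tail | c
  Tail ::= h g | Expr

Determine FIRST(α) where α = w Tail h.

{ w }

w is a terminal; add {w} and stop.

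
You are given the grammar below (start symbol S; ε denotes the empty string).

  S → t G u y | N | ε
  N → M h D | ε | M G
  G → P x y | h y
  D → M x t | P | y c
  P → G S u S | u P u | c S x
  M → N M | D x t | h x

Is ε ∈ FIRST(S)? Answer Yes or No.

S has an ε-production, so S ⇒ ε.

Yes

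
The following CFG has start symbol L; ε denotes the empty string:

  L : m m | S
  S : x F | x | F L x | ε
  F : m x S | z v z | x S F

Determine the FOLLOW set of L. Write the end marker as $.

{ $, x }

L is the start symbol, so $ ∈ FOLLOW(L).
In S : F L x: add FIRST(x) = { x }.
Union: FOLLOW(L) = { $, x }.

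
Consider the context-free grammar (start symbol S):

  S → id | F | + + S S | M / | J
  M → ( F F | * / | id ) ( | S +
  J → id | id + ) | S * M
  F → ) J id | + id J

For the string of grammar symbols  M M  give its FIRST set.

{ (, ), *, +, id }

Add FIRST(M) = { (, ), *, +, id }; M is not nullable, stop.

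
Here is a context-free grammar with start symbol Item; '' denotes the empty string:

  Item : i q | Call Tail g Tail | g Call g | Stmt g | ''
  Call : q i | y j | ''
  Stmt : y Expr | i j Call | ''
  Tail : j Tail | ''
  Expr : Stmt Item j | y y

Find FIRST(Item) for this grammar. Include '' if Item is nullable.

Item : i q contributes {i}.
From Item : Call Tail g Tail: Call, Tail nullable, take FIRST(Call) ∪ FIRST(Tail) ∪ {g} = { g, j, q, y }.
Item : g Call g contributes {g}.
From Item : Stmt g: Stmt nullable, take FIRST(Stmt) ∪ {g} = { g, i, y }.
Item : '' contributes ''.
Union: FIRST(Item) = { g, i, j, q, y, '' }.

{ g, i, j, q, y, '' }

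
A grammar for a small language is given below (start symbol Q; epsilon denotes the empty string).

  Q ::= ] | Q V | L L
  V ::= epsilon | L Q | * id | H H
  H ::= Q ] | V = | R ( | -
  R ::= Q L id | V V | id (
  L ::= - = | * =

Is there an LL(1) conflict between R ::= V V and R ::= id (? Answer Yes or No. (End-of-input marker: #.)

FIRST(V V) = { (, *, -, =, ], id, epsilon } and FIRST(id () = { id }.
Both contain id, so the two alternatives are not disjoint — LL(1) conflict.

Yes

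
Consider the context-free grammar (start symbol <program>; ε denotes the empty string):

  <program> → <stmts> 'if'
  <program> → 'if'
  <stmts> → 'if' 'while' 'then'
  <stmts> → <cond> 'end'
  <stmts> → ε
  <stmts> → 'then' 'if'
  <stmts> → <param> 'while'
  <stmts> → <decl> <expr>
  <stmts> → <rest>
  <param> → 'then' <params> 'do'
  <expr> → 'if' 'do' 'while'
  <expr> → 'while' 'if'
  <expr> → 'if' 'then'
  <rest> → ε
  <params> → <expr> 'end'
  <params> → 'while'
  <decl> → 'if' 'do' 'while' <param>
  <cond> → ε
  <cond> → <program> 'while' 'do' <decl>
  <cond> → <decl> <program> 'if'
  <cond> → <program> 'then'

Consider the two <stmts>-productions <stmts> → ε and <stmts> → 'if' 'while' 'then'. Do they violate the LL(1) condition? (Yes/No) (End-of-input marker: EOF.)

FIRST(ε) = { ε } and FIRST('if' 'while' 'then') = { 'if' }.
The first alternative is nullable and FOLLOW(<stmts>) = { 'if' } shares 'if' with FIRST of the second — conflict.

Yes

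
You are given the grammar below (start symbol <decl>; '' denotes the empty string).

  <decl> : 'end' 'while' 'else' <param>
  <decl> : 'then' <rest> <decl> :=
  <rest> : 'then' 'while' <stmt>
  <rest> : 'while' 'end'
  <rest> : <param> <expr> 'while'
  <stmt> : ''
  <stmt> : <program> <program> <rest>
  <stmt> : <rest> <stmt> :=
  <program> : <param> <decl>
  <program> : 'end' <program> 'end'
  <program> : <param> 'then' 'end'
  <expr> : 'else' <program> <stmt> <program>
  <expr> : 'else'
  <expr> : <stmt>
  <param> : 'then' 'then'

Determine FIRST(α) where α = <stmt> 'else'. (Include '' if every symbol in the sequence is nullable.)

{ 'else', 'end', 'then', 'while' }

Add FIRST(<stmt>)\{''} = { 'end', 'then', 'while' }; <stmt> is nullable, continue.
'else' is a terminal; add {'else'} and stop.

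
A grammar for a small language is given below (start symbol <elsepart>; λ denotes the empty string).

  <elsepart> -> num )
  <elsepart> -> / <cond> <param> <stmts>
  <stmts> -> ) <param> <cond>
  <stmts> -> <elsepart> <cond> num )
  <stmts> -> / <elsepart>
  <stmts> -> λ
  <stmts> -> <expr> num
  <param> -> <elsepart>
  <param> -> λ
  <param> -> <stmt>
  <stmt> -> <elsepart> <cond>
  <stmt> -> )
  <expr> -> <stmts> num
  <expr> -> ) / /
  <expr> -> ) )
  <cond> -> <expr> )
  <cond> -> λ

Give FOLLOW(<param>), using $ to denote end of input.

{ $, ), /, num }

In <elsepart> -> / <cond> <param> <stmts>: add FIRST(<stmts>)\{λ} = { ), /, num }.
  Since <stmts> is nullable, also add FOLLOW(<elsepart>) = { $, ), /, num }.
In <stmts> -> ) <param> <cond>: add FIRST(<cond>)\{λ} = { ), /, num }.
  Since <cond> is nullable, also add FOLLOW(<stmts>) = { $, ), /, num }.
Union: FOLLOW(<param>) = { $, ), /, num }.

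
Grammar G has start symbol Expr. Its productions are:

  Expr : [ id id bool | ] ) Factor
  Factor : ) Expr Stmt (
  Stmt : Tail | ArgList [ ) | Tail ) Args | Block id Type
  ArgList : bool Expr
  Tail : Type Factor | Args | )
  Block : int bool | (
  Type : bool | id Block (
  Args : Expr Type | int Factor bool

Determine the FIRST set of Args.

From Args : Expr Type: add FIRST(Expr) = { [, ] }.
Args : int Factor bool contributes {int}.
Union: FIRST(Args) = { [, ], int }.

{ [, ], int }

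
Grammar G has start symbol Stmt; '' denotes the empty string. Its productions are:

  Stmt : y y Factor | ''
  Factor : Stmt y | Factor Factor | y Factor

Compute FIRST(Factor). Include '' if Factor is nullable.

From Factor : Stmt y: Stmt nullable, take FIRST(Stmt) ∪ {y} = { y }.
From Factor : Factor Factor: add FIRST(Factor) = { y }.
Factor : y Factor contributes {y}.
Union: FIRST(Factor) = { y }.

{ y }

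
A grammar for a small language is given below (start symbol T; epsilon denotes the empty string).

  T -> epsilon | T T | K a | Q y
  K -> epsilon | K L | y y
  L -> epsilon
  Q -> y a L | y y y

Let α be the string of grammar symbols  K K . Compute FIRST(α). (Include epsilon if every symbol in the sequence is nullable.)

Add FIRST(K)\{epsilon} = { y }; K is nullable, continue.
Add FIRST(K)\{epsilon} = { y }; K is nullable, continue.
Every symbol is nullable, so include epsilon.

{ y, epsilon }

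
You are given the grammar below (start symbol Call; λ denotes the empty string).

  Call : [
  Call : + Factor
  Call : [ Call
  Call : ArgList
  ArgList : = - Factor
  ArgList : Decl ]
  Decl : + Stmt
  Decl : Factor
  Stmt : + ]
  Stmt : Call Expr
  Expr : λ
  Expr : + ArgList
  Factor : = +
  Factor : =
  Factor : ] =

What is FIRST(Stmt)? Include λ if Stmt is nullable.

Stmt : + ] contributes {+}.
From Stmt : Call Expr: add FIRST(Call) = { +, =, [, ] }.
Union: FIRST(Stmt) = { +, =, [, ] }.

{ +, =, [, ] }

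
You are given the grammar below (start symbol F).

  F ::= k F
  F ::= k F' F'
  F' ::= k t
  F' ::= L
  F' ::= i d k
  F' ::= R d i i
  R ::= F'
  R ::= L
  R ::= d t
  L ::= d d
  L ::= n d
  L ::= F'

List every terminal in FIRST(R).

{ d, i, k, n }

From R ::= F': add FIRST(F') = { d, i, k, n }.
From R ::= L: add FIRST(L) = { d, i, k, n }.
R ::= d t contributes {d}.
Union: FIRST(R) = { d, i, k, n }.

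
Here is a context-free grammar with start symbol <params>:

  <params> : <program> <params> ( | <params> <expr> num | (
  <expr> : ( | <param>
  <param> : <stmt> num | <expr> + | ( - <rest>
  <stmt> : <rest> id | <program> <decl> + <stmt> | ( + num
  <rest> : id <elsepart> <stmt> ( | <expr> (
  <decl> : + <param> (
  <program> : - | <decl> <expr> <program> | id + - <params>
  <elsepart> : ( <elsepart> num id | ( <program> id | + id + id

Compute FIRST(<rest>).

<rest> : id <elsepart> <stmt> ( contributes {id}.
From <rest> : <expr> (: add FIRST(<expr>) = { (, +, -, id }.
Union: FIRST(<rest>) = { (, +, -, id }.

{ (, +, -, id }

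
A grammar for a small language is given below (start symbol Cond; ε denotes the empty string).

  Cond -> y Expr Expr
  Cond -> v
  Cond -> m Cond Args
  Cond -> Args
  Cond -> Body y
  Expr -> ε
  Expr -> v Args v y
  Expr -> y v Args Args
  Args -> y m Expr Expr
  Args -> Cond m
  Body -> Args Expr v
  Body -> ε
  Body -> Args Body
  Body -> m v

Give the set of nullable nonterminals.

Directly nullable (have an ε-production): Expr, Body.
No other nonterminal has a production whose RHS symbols are all nullable.

{ Body, Expr }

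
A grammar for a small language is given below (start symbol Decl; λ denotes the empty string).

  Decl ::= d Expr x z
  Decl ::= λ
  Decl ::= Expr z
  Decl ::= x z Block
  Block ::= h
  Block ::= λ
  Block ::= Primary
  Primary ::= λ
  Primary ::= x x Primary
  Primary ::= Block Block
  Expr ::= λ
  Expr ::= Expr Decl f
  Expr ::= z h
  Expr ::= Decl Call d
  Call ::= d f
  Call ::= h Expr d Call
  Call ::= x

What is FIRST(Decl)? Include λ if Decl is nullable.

{ d, f, h, x, z, λ }

Decl ::= d Expr x z contributes {d}.
Decl ::= λ contributes λ.
From Decl ::= Expr z: Expr nullable, take FIRST(Expr) ∪ {z} = { d, f, h, x, z }.
Decl ::= x z Block contributes {x}.
Union: FIRST(Decl) = { d, f, h, x, z, λ }.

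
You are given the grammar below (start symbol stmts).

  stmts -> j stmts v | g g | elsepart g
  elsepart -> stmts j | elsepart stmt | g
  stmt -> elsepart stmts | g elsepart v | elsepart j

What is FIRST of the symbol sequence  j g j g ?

j is a terminal; add {j} and stop.

{ j }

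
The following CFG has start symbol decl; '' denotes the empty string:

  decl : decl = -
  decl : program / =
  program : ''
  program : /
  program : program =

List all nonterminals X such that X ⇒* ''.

{ program }

Directly nullable (have an ''-production): program.
No other nonterminal has a production whose RHS symbols are all nullable.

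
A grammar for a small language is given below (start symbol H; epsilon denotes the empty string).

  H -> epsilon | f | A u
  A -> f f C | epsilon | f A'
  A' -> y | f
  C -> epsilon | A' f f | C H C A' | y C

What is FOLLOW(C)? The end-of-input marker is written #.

In A -> f f C: C is at the end, add FOLLOW(A) = { u }.
In C -> C H C A': add FIRST(H C A') = { f, u, y }.
In C -> C H C A': add FIRST(A') = { f, y }.
In C -> y C: C is at the end, add FOLLOW(C) = { f, u, y }.
Union: FOLLOW(C) = { f, u, y }.

{ f, u, y }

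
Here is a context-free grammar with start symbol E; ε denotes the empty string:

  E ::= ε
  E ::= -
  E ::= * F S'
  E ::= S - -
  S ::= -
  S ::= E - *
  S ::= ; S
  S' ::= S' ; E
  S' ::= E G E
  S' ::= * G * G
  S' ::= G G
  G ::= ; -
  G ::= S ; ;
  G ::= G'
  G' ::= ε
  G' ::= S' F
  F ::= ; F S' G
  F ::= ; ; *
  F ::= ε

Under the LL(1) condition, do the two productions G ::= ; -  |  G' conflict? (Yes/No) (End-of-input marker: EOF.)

Yes

FIRST(; -) = { ; } and FIRST(G') = { *, -, ;, ε }.
Both contain ;, so the two alternatives are not disjoint — LL(1) conflict.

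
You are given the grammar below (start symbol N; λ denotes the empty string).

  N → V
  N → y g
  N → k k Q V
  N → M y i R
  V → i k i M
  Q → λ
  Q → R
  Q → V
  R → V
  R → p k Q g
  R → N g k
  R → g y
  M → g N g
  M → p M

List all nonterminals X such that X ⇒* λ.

{ Q }

Directly nullable (have an λ-production): Q.
No other nonterminal has a production whose RHS symbols are all nullable.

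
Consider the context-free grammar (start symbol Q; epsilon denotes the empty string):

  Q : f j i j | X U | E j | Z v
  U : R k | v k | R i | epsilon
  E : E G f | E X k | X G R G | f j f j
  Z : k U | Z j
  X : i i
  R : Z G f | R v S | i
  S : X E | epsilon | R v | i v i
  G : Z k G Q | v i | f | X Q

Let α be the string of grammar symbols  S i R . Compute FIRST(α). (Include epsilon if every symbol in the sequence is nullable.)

{ i, k }

Add FIRST(S)\{epsilon} = { i, k }; S is nullable, continue.
i is a terminal; add {i} and stop.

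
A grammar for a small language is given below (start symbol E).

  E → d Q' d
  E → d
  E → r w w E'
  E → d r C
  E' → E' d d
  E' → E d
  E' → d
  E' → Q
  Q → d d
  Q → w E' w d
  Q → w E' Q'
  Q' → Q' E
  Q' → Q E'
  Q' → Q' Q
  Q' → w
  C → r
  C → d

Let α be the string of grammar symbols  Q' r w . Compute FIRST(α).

Add FIRST(Q') = { d, w }; Q' is not nullable, stop.

{ d, w }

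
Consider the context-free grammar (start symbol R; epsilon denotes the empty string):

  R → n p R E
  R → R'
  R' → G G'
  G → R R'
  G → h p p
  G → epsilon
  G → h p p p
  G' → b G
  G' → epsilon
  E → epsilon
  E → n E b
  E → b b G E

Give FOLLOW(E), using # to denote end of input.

{ #, b, h, n }

In R → n p R E: E is at the end, add FOLLOW(R) = { #, b, h, n }.
In E → n E b: add FIRST(b) = { b }.
In E → b b G E: E is at the end, add FOLLOW(E) = { #, b, h, n }.
Union: FOLLOW(E) = { #, b, h, n }.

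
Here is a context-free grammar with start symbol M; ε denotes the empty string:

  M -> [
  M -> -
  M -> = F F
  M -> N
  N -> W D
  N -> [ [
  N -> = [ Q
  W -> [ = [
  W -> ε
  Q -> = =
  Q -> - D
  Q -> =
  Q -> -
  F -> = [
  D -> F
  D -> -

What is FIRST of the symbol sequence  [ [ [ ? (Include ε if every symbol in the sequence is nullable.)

[ is a terminal; add {[} and stop.

{ [ }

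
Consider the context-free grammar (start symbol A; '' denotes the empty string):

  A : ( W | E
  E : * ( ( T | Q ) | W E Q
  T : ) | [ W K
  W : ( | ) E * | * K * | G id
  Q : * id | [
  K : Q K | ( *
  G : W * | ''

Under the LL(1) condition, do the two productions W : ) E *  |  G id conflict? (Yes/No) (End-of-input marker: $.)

FIRST() E *) = { ) } and FIRST(G id) = { (, ), *, id }.
Both contain ), so the two alternatives are not disjoint — LL(1) conflict.

Yes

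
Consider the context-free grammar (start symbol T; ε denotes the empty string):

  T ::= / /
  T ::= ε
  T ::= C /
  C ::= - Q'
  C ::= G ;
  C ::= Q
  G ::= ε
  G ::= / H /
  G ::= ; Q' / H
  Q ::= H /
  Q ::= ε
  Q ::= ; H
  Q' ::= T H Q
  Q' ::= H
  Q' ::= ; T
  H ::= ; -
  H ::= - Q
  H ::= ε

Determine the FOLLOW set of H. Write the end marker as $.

{ -, /, ; }

In G ::= / H /: add FIRST(/) = { / }.
In G ::= ; Q' / H: H is at the end, add FOLLOW(G) = { ; }.
In Q ::= H /: add FIRST(/) = { / }.
In Q ::= ; H: H is at the end, add FOLLOW(Q) = { -, /, ; }.
In Q' ::= T H Q: add FIRST(Q)\{ε} = { -, /, ; }.
  Since Q is nullable, also add FOLLOW(Q') = { / }.
In Q' ::= H: H is at the end, add FOLLOW(Q') = { / }.
Union: FOLLOW(H) = { -, /, ; }.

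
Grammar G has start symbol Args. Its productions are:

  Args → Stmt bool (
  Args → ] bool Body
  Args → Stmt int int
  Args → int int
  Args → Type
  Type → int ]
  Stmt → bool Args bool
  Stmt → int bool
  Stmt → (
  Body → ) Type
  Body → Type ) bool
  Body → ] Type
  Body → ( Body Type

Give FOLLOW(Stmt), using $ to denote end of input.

{ bool, int }

In Args → Stmt bool (: add FIRST(bool () = { bool }.
In Args → Stmt int int: add FIRST(int int) = { int }.
Union: FOLLOW(Stmt) = { bool, int }.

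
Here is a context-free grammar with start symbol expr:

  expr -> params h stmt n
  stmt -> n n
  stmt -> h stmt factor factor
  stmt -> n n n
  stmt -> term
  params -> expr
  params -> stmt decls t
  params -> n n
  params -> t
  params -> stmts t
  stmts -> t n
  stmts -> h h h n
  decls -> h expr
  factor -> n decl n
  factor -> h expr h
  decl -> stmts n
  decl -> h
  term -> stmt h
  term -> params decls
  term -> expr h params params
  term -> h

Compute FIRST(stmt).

{ h, n, t }

stmt -> n n contributes {n}.
stmt -> h stmt factor factor contributes {h}.
stmt -> n n n contributes {n}.
From stmt -> term: add FIRST(term) = { h, n, t }.
Union: FIRST(stmt) = { h, n, t }.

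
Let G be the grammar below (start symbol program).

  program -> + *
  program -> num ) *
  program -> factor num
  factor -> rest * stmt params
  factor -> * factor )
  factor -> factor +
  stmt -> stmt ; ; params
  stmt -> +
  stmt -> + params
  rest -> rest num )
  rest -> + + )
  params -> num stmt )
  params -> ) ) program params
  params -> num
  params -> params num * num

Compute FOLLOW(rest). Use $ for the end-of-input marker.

In factor -> rest * stmt params: add FIRST(* stmt params) = { * }.
In rest -> rest num ): add FIRST(num )) = { num }.
Union: FOLLOW(rest) = { *, num }.

{ *, num }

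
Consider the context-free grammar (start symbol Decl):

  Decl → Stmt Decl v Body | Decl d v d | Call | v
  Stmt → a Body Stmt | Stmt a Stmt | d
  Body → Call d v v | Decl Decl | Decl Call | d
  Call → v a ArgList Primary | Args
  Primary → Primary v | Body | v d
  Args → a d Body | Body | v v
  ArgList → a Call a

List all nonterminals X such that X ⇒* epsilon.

No nonterminal has an empty production or an RHS whose symbols are all nullable.

{ } (none)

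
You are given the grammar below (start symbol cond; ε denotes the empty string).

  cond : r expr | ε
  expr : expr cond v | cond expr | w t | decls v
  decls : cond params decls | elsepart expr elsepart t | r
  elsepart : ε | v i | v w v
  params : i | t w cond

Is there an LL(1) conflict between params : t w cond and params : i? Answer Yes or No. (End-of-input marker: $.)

FIRST(t w cond) = { t } and FIRST(i) = { i }.
The FIRST sets are disjoint and neither alternative is nullable — no conflict.

No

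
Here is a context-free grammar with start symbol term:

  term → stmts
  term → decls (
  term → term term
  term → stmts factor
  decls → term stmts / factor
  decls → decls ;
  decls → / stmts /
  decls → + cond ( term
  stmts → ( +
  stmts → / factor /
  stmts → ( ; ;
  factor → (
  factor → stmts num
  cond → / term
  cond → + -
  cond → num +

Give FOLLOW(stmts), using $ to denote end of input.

{ $, (, +, /, ;, num }

In term → stmts: stmts is at the end, add FOLLOW(term) = { $, (, +, /, ; }.
In term → stmts factor: add FIRST(factor) = { (, / }.
In decls → term stmts / factor: add FIRST(/ factor) = { / }.
In decls → / stmts /: add FIRST(/) = { / }.
In factor → stmts num: add FIRST(num) = { num }.
Union: FOLLOW(stmts) = { $, (, +, /, ;, num }.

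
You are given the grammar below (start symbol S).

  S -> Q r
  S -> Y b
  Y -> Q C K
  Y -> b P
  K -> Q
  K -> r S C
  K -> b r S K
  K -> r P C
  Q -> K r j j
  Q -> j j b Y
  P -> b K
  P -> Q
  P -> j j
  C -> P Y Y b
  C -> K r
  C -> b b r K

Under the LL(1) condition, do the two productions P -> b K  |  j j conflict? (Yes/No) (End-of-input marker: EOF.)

FIRST(b K) = { b } and FIRST(j j) = { j }.
The FIRST sets are disjoint and neither alternative is nullable — no conflict.

No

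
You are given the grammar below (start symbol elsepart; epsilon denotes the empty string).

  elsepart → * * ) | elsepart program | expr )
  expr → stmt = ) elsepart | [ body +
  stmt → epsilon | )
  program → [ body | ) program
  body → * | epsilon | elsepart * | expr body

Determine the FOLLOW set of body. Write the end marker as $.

In expr → [ body +: add FIRST(+) = { + }.
In program → [ body: body is at the end, add FOLLOW(program) = { $, ), *, +, =, [ }.
In body → expr body: body is at the end, add FOLLOW(body) = { $, ), *, +, =, [ }.
Union: FOLLOW(body) = { $, ), *, +, =, [ }.

{ $, ), *, +, =, [ }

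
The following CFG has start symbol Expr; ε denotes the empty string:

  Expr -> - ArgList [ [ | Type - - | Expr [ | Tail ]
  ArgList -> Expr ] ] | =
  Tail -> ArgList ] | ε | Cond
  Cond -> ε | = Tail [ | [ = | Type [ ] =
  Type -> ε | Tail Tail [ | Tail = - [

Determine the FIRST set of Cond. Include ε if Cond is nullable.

{ -, =, [, ], ε }

Cond -> ε contributes ε.
Cond -> = Tail [ contributes {=}.
Cond -> [ = contributes {[}.
From Cond -> Type [ ] =: Type nullable, take FIRST(Type) ∪ {[} = { -, =, [, ] }.
Union: FIRST(Cond) = { -, =, [, ], ε }.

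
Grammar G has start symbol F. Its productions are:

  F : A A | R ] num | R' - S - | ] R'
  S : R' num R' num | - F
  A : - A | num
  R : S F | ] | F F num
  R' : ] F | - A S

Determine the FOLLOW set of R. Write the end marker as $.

In F : R ] num: add FIRST(] num) = { ] }.
Union: FOLLOW(R) = { ] }.

{ ] }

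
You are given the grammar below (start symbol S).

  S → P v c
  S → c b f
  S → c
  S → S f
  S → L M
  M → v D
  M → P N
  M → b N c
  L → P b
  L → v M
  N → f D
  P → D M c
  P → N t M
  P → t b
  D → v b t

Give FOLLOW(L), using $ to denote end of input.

{ b, f, t, v }

In S → L M: add FIRST(M) = { b, f, t, v }.
Union: FOLLOW(L) = { b, f, t, v }.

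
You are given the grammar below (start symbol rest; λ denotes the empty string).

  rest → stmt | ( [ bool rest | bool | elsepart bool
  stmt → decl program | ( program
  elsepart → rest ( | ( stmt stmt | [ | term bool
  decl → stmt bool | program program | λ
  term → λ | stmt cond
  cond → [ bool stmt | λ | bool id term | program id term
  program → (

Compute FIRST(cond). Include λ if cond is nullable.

{ (, [, bool, λ }

cond → [ bool stmt contributes {[}.
cond → λ contributes λ.
cond → bool id term contributes {bool}.
From cond → program id term: add FIRST(program) = { ( }.
Union: FIRST(cond) = { (, [, bool, λ }.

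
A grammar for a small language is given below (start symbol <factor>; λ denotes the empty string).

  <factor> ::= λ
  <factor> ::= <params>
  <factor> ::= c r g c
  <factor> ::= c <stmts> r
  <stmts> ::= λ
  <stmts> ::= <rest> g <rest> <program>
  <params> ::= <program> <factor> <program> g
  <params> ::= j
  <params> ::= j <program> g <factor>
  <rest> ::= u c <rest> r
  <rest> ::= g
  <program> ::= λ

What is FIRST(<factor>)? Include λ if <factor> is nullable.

{ c, g, j, λ }

<factor> ::= λ contributes λ.
From <factor> ::= <params>: add FIRST(<params>) = { c, g, j }.
<factor> ::= c r g c contributes {c}.
<factor> ::= c <stmts> r contributes {c}.
Union: FIRST(<factor>) = { c, g, j, λ }.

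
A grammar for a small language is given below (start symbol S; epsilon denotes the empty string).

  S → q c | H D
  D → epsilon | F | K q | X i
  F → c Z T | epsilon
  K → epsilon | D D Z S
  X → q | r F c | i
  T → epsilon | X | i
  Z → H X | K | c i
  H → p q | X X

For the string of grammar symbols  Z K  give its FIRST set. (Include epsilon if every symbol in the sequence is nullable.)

{ c, i, p, q, r, epsilon }

Add FIRST(Z)\{epsilon} = { c, i, p, q, r }; Z is nullable, continue.
Add FIRST(K)\{epsilon} = { c, i, p, q, r }; K is nullable, continue.
Every symbol is nullable, so include epsilon.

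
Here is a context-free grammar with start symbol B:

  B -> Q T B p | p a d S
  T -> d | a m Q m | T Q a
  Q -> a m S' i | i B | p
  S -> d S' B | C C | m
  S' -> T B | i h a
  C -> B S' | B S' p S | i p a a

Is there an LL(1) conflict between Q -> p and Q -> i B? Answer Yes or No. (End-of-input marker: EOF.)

FIRST(p) = { p } and FIRST(i B) = { i }.
The FIRST sets are disjoint and neither alternative is nullable — no conflict.

No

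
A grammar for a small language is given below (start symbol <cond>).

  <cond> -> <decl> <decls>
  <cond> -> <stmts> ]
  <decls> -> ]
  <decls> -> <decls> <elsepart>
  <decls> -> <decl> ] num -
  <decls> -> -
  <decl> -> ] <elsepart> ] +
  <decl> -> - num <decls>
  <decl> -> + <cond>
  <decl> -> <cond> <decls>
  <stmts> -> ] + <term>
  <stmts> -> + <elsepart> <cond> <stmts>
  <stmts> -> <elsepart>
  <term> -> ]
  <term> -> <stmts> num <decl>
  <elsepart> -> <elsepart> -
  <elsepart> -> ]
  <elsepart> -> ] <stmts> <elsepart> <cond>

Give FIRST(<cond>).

{ +, -, ] }

From <cond> -> <decl> <decls>: add FIRST(<decl>) = { +, -, ] }.
From <cond> -> <stmts> ]: add FIRST(<stmts>) = { +, ] }.
Union: FIRST(<cond>) = { +, -, ] }.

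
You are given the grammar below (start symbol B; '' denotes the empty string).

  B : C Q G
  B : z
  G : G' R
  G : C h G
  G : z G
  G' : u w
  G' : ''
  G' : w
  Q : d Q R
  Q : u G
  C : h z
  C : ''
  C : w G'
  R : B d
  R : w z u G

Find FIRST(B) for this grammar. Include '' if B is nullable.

From B : C Q G: C nullable, take FIRST(C) ∪ FIRST(Q) = { d, h, u, w }.
B : z contributes {z}.
Union: FIRST(B) = { d, h, u, w, z }.

{ d, h, u, w, z }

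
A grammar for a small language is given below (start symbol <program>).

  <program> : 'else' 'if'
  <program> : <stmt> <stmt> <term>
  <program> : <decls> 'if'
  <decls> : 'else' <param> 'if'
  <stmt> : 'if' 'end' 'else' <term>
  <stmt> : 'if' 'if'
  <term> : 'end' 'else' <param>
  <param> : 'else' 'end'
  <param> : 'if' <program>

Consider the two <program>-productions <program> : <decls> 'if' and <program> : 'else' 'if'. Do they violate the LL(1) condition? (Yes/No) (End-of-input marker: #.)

Yes

FIRST(<decls> 'if') = { 'else' } and FIRST('else' 'if') = { 'else' }.
Both contain 'else', so the two alternatives are not disjoint — LL(1) conflict.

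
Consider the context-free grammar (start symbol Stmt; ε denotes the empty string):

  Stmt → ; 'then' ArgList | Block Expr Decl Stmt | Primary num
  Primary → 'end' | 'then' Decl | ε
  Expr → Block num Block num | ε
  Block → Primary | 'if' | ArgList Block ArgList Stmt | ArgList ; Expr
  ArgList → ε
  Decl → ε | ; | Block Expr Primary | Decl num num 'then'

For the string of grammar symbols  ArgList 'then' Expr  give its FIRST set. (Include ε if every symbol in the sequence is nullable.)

{ 'then' }

Add FIRST(ArgList)\{ε} = {  }; ArgList is nullable, continue.
'then' is a terminal; add {'then'} and stop.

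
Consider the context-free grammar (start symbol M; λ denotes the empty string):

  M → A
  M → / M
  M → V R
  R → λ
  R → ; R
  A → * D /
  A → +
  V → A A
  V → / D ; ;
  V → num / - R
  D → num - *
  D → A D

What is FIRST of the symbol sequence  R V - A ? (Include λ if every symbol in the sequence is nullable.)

{ *, +, /, ;, num }

Add FIRST(R)\{λ} = { ; }; R is nullable, continue.
Add FIRST(V) = { *, +, /, num }; V is not nullable, stop.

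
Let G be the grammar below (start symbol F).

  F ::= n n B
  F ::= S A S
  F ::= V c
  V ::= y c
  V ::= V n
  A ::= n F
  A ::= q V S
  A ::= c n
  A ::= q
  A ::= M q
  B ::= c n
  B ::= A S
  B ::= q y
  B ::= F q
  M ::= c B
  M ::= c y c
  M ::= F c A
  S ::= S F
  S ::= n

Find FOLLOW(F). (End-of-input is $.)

F is the start symbol, so $ ∈ FOLLOW(F).
In A ::= n F: F is at the end, add FOLLOW(A) = { n, q }.
In B ::= F q: add FIRST(q) = { q }.
In M ::= F c A: add FIRST(c A) = { c }.
In S ::= S F: F is at the end, add FOLLOW(S) = { $, c, n, q, y }.
Union: FOLLOW(F) = { $, c, n, q, y }.

{ $, c, n, q, y }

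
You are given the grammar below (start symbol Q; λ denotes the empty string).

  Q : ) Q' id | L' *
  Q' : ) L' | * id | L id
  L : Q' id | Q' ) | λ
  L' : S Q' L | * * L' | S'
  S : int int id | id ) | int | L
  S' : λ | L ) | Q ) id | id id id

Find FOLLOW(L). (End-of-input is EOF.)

{ ), *, id }

In Q' : L id: add FIRST(id) = { id }.
In L' : S Q' L: L is at the end, add FOLLOW(L') = { ), *, id }.
In S : L: L is at the end, add FOLLOW(S) = { ), *, id }.
In S' : L ): add FIRST()) = { ) }.
Union: FOLLOW(L) = { ), *, id }.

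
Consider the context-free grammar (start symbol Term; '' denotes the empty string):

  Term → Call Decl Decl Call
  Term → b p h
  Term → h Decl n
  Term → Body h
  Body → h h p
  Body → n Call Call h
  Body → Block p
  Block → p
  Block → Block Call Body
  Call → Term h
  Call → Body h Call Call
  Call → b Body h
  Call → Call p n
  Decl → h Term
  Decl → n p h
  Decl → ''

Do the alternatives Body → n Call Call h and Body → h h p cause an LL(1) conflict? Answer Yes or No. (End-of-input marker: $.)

No

FIRST(n Call Call h) = { n } and FIRST(h h p) = { h }.
The FIRST sets are disjoint and neither alternative is nullable — no conflict.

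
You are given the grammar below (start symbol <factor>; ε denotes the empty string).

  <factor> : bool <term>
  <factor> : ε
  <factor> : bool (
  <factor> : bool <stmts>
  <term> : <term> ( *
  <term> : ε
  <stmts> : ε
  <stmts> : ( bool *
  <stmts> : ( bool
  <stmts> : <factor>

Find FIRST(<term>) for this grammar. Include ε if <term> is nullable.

From <term> : <term> ( *: <term> nullable, take FIRST(<term>) ∪ {(} = { ( }.
<term> : ε contributes ε.
Union: FIRST(<term>) = { (, ε }.

{ (, ε }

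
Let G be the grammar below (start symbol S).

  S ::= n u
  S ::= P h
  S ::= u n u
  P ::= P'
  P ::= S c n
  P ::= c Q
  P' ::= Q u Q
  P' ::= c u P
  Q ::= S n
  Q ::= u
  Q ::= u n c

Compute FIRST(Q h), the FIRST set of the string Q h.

Add FIRST(Q) = { c, n, u }; Q is not nullable, stop.

{ c, n, u }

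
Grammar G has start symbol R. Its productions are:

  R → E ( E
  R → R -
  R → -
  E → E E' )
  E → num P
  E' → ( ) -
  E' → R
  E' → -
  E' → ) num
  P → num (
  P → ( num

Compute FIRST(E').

{ (, ), -, num }

E' → ( ) - contributes {(}.
From E' → R: add FIRST(R) = { -, num }.
E' → - contributes {-}.
E' → ) num contributes {)}.
Union: FIRST(E') = { (, ), -, num }.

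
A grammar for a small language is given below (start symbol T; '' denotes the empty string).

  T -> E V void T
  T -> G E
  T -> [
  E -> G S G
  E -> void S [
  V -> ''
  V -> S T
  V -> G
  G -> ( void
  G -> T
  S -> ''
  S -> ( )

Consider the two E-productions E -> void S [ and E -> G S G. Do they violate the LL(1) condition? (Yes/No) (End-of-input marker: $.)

Yes

FIRST(void S [) = { void } and FIRST(G S G) = { (, [, void }.
Both contain void, so the two alternatives are not disjoint — LL(1) conflict.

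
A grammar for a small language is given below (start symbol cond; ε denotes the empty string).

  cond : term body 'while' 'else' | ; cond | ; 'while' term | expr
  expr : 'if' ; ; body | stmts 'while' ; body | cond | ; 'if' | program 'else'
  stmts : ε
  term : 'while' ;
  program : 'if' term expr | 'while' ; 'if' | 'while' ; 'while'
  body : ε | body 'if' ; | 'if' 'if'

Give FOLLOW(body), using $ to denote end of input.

{ $, 'else', 'if', 'while' }

In cond : term body 'while' 'else': add FIRST('while' 'else') = { 'while' }.
In expr : 'if' ; ; body: body is at the end, add FOLLOW(expr) = { $, 'else' }.
In expr : stmts 'while' ; body: body is at the end, add FOLLOW(expr) = { $, 'else' }.
In body : body 'if' ;: add FIRST('if' ;) = { 'if' }.
Union: FOLLOW(body) = { $, 'else', 'if', 'while' }.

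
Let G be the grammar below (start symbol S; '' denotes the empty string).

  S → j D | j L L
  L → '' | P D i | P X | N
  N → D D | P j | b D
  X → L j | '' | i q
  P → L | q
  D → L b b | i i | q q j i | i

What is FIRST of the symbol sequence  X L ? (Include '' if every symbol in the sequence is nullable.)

Add FIRST(X)\{''} = { b, i, j, q }; X is nullable, continue.
Add FIRST(L)\{''} = { b, i, j, q }; L is nullable, continue.
Every symbol is nullable, so include ''.

{ b, i, j, q, '' }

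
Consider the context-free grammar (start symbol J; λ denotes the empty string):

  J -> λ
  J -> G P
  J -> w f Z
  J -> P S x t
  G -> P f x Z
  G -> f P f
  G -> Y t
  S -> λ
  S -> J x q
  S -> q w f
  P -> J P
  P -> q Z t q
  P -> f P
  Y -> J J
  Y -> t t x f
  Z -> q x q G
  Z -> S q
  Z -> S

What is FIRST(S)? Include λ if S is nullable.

S -> λ contributes λ.
From S -> J x q: J nullable, take FIRST(J) ∪ {x} = { f, q, t, w, x }.
S -> q w f contributes {q}.
Union: FIRST(S) = { f, q, t, w, x, λ }.

{ f, q, t, w, x, λ }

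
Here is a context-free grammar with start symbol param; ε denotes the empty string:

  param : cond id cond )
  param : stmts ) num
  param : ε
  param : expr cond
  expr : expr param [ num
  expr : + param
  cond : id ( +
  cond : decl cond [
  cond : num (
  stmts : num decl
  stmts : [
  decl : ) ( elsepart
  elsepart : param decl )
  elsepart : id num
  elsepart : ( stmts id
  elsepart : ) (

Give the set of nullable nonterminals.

Directly nullable (have an ε-production): param.
No other nonterminal has a production whose RHS symbols are all nullable.

{ param }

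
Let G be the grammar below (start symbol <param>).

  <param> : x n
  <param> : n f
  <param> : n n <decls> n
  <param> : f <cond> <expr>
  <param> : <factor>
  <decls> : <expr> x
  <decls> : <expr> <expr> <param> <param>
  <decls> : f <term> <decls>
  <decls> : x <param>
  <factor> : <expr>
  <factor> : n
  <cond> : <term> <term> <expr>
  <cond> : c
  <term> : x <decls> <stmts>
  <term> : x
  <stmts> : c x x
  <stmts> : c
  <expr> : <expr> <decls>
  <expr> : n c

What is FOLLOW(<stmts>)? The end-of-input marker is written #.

In <term> : x <decls> <stmts>: <stmts> is at the end, add FOLLOW(<term>) = { f, n, x }.
Union: FOLLOW(<stmts>) = { f, n, x }.

{ f, n, x }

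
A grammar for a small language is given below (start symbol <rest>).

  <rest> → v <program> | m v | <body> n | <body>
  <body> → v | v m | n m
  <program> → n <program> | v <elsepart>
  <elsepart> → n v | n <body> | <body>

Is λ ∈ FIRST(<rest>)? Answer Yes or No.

No nonterminal in this grammar is nullable.
No production of <rest> has an RHS whose symbols are all nullable, so <rest> is not nullable.

No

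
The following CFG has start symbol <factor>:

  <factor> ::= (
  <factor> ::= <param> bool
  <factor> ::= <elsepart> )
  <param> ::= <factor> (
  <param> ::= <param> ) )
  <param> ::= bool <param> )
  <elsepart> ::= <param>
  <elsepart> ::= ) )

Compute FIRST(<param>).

From <param> ::= <factor> (: add FIRST(<factor>) = { (, ), bool }.
From <param> ::= <param> ) ): add FIRST(<param>) = { (, ), bool }.
<param> ::= bool <param> ) contributes {bool}.
Union: FIRST(<param>) = { (, ), bool }.

{ (, ), bool }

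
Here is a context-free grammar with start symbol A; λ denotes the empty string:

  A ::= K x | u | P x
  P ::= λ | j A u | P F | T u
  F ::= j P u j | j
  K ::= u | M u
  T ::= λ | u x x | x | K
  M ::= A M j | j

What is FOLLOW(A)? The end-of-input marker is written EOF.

{ EOF, j, u, x }

A is the start symbol, so EOF ∈ FOLLOW(A).
In P ::= j A u: add FIRST(u) = { u }.
In M ::= A M j: add FIRST(M j) = { j, u, x }.
Union: FOLLOW(A) = { EOF, j, u, x }.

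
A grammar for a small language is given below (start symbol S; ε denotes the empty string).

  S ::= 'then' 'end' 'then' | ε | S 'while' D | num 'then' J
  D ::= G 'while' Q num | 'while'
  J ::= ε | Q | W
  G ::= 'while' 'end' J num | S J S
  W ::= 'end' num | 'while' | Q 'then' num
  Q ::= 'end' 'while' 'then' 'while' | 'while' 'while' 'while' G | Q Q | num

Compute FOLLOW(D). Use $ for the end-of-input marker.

{ $, 'end', 'then', 'while', num }

In S ::= S 'while' D: D is at the end, add FOLLOW(S) = { $, 'end', 'then', 'while', num }.
Union: FOLLOW(D) = { $, 'end', 'then', 'while', num }.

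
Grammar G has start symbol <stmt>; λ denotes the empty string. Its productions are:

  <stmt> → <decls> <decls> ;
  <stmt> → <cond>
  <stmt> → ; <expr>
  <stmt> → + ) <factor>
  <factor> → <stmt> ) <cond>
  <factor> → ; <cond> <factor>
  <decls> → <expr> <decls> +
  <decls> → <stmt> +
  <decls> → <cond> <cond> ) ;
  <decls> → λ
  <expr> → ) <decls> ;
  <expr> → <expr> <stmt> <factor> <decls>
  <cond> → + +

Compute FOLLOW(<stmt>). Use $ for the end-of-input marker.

<stmt> is the start symbol, so $ ∈ FOLLOW(<stmt>).
In <factor> → <stmt> ) <cond>: add FIRST() <cond>) = { ) }.
In <decls> → <stmt> +: add FIRST(+) = { + }.
In <expr> → <expr> <stmt> <factor> <decls>: add FIRST(<factor> <decls>) = { ), +, ; }.
Union: FOLLOW(<stmt>) = { $, ), +, ; }.

{ $, ), +, ; }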